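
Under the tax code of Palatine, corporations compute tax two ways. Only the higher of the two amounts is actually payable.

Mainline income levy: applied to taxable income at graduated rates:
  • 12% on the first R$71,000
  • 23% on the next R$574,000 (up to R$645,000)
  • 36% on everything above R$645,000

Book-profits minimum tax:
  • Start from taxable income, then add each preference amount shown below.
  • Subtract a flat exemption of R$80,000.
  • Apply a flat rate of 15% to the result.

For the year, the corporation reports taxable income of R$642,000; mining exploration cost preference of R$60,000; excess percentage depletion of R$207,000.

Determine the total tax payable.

R$139,850

Book-profits minimum tax:
  Adjusted income: R$642,000 + R$60,000 + R$207,000 = R$909,000
  Less exemption R$80,000 → base R$829,000
  R$829,000 × 15% = R$124,350

Mainline income levy:
  R$71,000 × 12% = R$8,520
  R$571,000 × 23% = R$131,330
  → R$139,850

R$139,850 > R$124,350, so the mainline income levy governs.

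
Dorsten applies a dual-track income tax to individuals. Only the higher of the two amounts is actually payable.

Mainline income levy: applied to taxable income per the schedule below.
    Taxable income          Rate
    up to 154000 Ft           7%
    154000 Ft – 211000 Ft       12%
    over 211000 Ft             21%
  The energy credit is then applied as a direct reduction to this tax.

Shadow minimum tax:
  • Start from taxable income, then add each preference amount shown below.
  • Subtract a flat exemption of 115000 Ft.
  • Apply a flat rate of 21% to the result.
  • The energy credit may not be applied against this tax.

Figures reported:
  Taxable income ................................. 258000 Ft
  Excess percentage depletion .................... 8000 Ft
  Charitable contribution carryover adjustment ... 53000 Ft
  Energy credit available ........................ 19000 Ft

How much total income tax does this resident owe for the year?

42840 Ft

Shadow minimum tax:
  Adjusted income: 258000 Ft + 8000 Ft + 53000 Ft = 319000 Ft
  Less exemption 115000 Ft → base 204000 Ft
  204000 Ft × 21% = 42840 Ft

Mainline income levy:
  154000 Ft × 7% = 10780 Ft
  57000 Ft × 12% = 6840 Ft
  47000 Ft × 21% = 9870 Ft
  → 27490 Ft
  Less energy credit 19000 Ft → 8490 Ft

42840 Ft > 8490 Ft, so the shadow minimum tax is the binding amount.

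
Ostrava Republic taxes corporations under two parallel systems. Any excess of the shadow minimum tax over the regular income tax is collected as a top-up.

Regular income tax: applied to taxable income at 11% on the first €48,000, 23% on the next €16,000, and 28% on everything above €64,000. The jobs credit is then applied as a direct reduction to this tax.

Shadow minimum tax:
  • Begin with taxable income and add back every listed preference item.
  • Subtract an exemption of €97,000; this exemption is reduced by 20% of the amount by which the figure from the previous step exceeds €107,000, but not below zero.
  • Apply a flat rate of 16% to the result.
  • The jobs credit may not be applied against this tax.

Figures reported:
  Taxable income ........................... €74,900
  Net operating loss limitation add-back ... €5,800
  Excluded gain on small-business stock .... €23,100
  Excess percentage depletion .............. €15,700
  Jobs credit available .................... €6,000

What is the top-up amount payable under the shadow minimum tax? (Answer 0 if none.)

Shadow minimum tax:
  Adjusted income: €74,900 + €5,800 + €23,100 + €15,700 = €119,500
  Exemption: €97,000 − 20% × (€119,500 − €107,000) = €97,000 − €2,500 = €94,500
  Base: €119,500 − €94,500 = €25,000
  €25,000 × 16% = €4,000

Regular income tax:
  €48,000 × 11% = €5,280
  €16,000 × 23% = €3,680
  €10,900 × 28% = €3,052
  → €12,012
  Less jobs credit €6,000 → €6,012

€4,000 ≤ €6,012, so no add-on is due.

€0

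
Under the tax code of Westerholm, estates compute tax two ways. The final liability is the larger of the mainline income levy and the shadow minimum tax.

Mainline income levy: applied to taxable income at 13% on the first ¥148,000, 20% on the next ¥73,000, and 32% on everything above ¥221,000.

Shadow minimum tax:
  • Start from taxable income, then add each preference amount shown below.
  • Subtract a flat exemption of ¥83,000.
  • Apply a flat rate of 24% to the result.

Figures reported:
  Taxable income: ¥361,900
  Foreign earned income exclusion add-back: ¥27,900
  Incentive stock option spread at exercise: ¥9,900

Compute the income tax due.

Mainline income levy:
  ¥148,000 × 13% = ¥19,240
  ¥73,000 × 20% = ¥14,600
  ¥140,900 × 32% = ¥45,088
  → ¥78,928

Shadow minimum tax:
  Adjusted income: ¥361,900 + ¥27,900 + ¥9,900 = ¥399,700
  Less exemption ¥83,000 → base ¥316,700
  ¥316,700 × 24% = ¥76,008

¥78,928 > ¥76,008, so the mainline income levy governs.

¥78,928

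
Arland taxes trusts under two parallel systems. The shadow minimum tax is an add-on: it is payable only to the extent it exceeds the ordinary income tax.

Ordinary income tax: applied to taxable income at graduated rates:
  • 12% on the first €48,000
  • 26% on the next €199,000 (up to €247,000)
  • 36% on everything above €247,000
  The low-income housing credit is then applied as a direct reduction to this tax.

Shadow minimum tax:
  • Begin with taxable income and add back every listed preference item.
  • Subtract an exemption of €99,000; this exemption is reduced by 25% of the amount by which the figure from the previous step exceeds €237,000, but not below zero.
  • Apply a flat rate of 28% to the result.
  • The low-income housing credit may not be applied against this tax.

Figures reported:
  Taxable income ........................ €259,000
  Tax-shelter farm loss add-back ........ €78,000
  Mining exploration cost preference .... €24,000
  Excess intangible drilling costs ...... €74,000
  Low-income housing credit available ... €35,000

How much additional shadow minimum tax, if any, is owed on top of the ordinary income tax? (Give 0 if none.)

Ordinary income tax:
  €48,000 × 12% = €5,760
  €199,000 × 26% = €51,740
  €12,000 × 36% = €4,320
  → €61,820
  Less low-income housing credit €35,000 → €26,820

Shadow minimum tax:
  Adjusted income: €259,000 + €78,000 + €24,000 + €74,000 = €435,000
  Exemption: €99,000 − 25% × (€435,000 − €237,000) = €99,000 − €49,500 = €49,500
  Base: €435,000 − €49,500 = €385,500
  €385,500 × 28% = €107,940

Excess of shadow minimum tax over ordinary income tax: €107,940 − €26,820 = €81,120.

€81,120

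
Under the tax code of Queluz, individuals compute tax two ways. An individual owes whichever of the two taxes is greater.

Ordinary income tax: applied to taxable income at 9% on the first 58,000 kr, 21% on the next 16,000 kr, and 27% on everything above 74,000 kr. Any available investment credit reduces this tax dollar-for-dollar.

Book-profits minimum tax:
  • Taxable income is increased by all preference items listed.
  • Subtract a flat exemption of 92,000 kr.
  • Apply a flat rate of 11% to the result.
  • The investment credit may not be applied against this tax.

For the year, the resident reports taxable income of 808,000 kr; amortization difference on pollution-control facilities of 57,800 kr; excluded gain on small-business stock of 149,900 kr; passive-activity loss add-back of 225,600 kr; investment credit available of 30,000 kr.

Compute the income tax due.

176,760 kr

Ordinary income tax:
  58,000 kr × 9% = 5,220 kr
  16,000 kr × 21% = 3,360 kr
  734,000 kr × 27% = 198,180 kr
  → 206,760 kr
  Less investment credit 30,000 kr → 176,760 kr

Book-profits minimum tax:
  Adjusted income: 808,000 kr + 57,800 kr + 149,900 kr + 225,600 kr = 1,241,300 kr
  Less exemption 92,000 kr → base 1,149,300 kr
  1,149,300 kr × 11% = 126,423 kr

176,760 kr > 126,423 kr, so the ordinary income tax governs.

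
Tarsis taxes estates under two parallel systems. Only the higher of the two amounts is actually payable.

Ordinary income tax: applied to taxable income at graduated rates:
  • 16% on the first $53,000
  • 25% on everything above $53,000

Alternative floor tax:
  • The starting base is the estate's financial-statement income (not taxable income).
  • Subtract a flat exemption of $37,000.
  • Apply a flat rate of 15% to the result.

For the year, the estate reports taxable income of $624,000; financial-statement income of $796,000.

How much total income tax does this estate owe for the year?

Ordinary income tax:
  $53,000 × 16% = $8,480
  $571,000 × 25% = $142,750
  → $151,230

Alternative floor tax:
  Base (financial-statement income): $796,000
  Less exemption $37,000 → base $759,000
  $759,000 × 15% = $113,850

$151,230 > $113,850, so the ordinary income tax governs.

$151,230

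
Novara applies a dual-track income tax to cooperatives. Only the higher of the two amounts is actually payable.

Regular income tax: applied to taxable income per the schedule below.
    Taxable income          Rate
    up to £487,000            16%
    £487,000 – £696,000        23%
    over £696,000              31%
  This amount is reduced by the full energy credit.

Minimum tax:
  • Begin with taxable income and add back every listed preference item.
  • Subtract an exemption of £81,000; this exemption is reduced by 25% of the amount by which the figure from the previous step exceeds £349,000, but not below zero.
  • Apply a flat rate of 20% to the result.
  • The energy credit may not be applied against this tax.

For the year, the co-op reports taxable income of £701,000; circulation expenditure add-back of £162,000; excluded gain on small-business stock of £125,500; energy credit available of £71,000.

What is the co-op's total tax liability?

Minimum tax:
  Adjusted income: £701,000 + £162,000 + £125,500 = £988,500
  Exemption: 25% × (£988,500 − £349,000) = £159,875 ≥ £81,000, so the exemption is fully phased out
  Base: £988,500 − £0 = £988,500
  £988,500 × 20% = £197,700

Regular income tax:
  £487,000 × 16% = £77,920
  £209,000 × 23% = £48,070
  £5,000 × 31% = £1,550
  → £127,540
  Less energy credit £71,000 → £56,540

£197,700 > £56,540, so the minimum tax is the binding amount.

£197,700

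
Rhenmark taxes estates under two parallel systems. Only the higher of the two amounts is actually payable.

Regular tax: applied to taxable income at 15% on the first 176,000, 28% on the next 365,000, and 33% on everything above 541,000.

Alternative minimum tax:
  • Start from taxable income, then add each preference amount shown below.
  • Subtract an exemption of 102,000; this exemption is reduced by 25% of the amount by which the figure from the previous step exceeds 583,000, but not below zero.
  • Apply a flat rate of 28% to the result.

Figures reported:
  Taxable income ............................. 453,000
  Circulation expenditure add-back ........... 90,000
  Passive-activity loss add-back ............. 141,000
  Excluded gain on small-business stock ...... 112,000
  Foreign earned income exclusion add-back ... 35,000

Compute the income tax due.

Alternative minimum tax:
  Adjusted income: 453,000 + 90,000 + 141,000 + 112,000 + 35,000 = 831,000
  Exemption: 102,000 − 25% × (831,000 − 583,000) = 102,000 − 62,000 = 40,000
  Base: 831,000 − 40,000 = 791,000
  791,000 × 28% = 221,480

Regular tax:
  176,000 × 15% = 26,400
  277,000 × 28% = 77,560
  → 103,960

221,480 > 103,960, so the alternative minimum tax is the binding amount.

221,480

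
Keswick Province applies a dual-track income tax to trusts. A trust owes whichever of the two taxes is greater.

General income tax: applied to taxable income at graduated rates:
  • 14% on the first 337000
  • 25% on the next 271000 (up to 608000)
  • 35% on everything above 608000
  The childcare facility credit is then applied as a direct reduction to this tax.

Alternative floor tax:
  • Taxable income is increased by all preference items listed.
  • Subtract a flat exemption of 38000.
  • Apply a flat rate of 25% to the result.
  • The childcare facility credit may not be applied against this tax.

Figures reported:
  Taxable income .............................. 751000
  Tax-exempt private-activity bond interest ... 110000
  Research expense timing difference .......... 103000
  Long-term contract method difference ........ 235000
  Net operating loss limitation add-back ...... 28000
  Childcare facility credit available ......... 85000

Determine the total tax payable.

297250

General income tax:
  337000 × 14% = 47180
  271000 × 25% = 67750
  143000 × 35% = 50050
  → 164980
  Less childcare facility credit 85000 → 79980

Alternative floor tax:
  Adjusted income: 751000 + 110000 + 103000 + 235000 + 28000 = 1227000
  Less exemption 38000 → base 1189000
  1189000 × 25% = 297250

297250 > 79980, so the alternative floor tax is the binding amount.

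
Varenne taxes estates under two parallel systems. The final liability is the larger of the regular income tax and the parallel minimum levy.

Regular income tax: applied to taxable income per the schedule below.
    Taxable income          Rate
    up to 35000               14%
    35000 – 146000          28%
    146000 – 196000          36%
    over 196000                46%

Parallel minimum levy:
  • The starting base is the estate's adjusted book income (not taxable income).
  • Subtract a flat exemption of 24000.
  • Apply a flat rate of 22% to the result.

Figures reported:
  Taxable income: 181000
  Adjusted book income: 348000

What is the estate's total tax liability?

71280

Parallel minimum levy:
  Base (adjusted book income): 348000
  Less exemption 24000 → base 324000
  324000 × 22% = 71280

Regular income tax:
  35000 × 14% = 4900
  111000 × 28% = 31080
  35000 × 36% = 12600
  → 48580

71280 > 48580, so the parallel minimum levy is the binding amount.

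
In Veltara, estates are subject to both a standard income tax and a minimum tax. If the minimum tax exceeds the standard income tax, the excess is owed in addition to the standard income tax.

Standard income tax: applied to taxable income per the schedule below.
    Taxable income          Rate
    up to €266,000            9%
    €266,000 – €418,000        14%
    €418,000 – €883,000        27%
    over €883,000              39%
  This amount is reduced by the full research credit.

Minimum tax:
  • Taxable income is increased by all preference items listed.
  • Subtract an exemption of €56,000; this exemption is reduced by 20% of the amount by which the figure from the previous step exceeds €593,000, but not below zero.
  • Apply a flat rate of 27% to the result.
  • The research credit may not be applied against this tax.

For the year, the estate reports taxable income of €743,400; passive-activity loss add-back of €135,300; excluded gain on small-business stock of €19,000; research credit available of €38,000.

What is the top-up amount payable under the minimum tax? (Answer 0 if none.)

Minimum tax:
  Adjusted income: €743,400 + €135,300 + €19,000 = €897,700
  Exemption: 20% × (€897,700 − €593,000) = €60,940 ≥ €56,000, so the exemption is fully phased out
  Base: €897,700 − €0 = €897,700
  €897,700 × 27% = €242,379

Standard income tax:
  €266,000 × 9% = €23,940
  €152,000 × 14% = €21,280
  €325,400 × 27% = €87,858
  → €133,078
  Less research credit €38,000 → €95,078

Excess of minimum tax over standard income tax: €242,379 − €95,078 = €147,301.

€147,301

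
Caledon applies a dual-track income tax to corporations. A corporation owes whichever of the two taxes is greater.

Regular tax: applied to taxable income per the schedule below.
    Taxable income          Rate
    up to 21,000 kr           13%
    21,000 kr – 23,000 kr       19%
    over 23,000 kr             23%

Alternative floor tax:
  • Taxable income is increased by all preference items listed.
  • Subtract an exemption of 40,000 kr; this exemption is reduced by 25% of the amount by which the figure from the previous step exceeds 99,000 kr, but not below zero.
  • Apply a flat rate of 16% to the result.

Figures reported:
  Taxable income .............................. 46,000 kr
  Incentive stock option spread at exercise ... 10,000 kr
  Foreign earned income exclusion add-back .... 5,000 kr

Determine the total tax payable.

8,400 kr

Alternative floor tax:
  Adjusted income: 46,000 kr + 10,000 kr + 5,000 kr = 61,000 kr
  Exemption: 61,000 kr ≤ 99,000 kr, so full 40,000 kr applies
  Base: 61,000 kr − 40,000 kr = 21,000 kr
  21,000 kr × 16% = 3,360 kr

Regular tax:
  21,000 kr × 13% = 2,730 kr
  2,000 kr × 19% = 380 kr
  23,000 kr × 23% = 5,290 kr
  → 8,400 kr

8,400 kr > 3,360 kr, so the regular tax governs.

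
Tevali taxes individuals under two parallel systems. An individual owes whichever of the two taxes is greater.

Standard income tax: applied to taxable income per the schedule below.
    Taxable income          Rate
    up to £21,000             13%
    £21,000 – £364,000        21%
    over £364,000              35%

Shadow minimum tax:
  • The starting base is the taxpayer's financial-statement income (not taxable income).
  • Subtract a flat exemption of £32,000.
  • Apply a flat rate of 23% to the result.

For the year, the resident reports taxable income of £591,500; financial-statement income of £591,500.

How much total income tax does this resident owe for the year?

£154,385

Standard income tax:
  £21,000 × 13% = £2,730
  £343,000 × 21% = £72,030
  £227,500 × 35% = £79,625
  → £154,385

Shadow minimum tax:
  Base (financial-statement income): £591,500
  Less exemption £32,000 → base £559,500
  £559,500 × 23% = £128,685

£154,385 > £128,685, so the standard income tax governs.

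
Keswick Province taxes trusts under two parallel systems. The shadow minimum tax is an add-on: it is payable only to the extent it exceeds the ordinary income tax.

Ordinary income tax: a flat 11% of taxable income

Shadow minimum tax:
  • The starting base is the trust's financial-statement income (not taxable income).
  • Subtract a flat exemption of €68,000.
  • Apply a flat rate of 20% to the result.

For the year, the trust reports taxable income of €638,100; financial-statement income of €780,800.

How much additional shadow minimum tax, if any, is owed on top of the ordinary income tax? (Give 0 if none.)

Shadow minimum tax:
  Base (financial-statement income): €780,800
  Less exemption €68,000 → base €712,800
  €712,800 × 20% = €142,560

Ordinary income tax:
  €638,100 × 11% = €70,191

Excess of shadow minimum tax over ordinary income tax: €142,560 − €70,191 = €72,369.

€72,369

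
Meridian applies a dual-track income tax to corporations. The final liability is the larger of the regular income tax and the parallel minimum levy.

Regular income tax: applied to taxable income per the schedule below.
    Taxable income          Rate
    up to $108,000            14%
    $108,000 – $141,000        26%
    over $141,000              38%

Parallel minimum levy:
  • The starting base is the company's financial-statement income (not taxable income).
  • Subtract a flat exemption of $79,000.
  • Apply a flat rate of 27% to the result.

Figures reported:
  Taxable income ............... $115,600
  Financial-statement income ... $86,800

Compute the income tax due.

$17,096

Regular income tax:
  $108,000 × 14% = $15,120
  $7,600 × 26% = $1,976
  → $17,096

Parallel minimum levy:
  Base (financial-statement income): $86,800
  Less exemption $79,000 → base $7,800
  $7,800 × 27% = $2,106

$17,096 > $2,106, so the regular income tax governs.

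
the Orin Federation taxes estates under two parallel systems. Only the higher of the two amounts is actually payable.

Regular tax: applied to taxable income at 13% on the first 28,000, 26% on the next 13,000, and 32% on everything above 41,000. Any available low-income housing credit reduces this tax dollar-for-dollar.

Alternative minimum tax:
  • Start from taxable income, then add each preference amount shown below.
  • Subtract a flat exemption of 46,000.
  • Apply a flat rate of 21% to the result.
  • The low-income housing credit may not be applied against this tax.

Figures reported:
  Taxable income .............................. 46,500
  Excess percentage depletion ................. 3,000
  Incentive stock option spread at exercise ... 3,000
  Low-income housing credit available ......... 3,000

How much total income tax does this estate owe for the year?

Regular tax:
  28,000 × 13% = 3,640
  13,000 × 26% = 3,380
  5,500 × 32% = 1,760
  → 8,780
  Less low-income housing credit 3,000 → 5,780

Alternative minimum tax:
  Adjusted income: 46,500 + 3,000 + 3,000 = 52,500
  Less exemption 46,000 → base 6,500
  6,500 × 21% = 1,365

5,780 > 1,365, so the regular tax governs.

5,780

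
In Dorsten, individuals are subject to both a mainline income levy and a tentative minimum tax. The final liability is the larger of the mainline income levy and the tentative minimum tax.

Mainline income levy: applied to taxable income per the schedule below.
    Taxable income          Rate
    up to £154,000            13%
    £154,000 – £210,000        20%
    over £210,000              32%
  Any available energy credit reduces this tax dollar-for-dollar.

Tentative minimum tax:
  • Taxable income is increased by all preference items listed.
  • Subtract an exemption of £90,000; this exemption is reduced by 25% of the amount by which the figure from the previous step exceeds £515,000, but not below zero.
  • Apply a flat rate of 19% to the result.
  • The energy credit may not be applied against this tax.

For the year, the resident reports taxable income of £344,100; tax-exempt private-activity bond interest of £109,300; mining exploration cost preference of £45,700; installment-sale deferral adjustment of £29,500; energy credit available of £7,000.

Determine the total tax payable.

Tentative minimum tax:
  Adjusted income: £344,100 + £109,300 + £45,700 + £29,500 = £528,600
  Exemption: £90,000 − 25% × (£528,600 − £515,000) = £90,000 − £3,400 = £86,600
  Base: £528,600 − £86,600 = £442,000
  £442,000 × 19% = £83,980

Mainline income levy:
  £154,000 × 13% = £20,020
  £56,000 × 20% = £11,200
  £134,100 × 32% = £42,912
  → £74,132
  Less energy credit £7,000 → £67,132

£83,980 > £67,132, so the tentative minimum tax is the binding amount.

£83,980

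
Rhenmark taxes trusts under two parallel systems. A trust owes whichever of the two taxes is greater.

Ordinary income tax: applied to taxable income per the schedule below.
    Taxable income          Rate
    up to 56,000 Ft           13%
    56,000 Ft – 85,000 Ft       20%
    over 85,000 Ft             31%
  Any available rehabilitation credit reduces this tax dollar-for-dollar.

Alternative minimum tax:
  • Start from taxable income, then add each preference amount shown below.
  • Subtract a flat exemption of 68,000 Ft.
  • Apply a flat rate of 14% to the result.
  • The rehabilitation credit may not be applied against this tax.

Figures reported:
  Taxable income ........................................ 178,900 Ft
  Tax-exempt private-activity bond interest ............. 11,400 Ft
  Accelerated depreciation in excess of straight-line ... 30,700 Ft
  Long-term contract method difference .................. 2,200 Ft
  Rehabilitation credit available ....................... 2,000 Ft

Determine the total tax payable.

Alternative minimum tax:
  Adjusted income: 178,900 Ft + 11,400 Ft + 30,700 Ft + 2,200 Ft = 223,200 Ft
  Less exemption 68,000 Ft → base 155,200 Ft
  155,200 Ft × 14% = 21,728 Ft

Ordinary income tax:
  56,000 Ft × 13% = 7,280 Ft
  29,000 Ft × 20% = 5,800 Ft
  93,900 Ft × 31% = 29,109 Ft
  → 42,189 Ft
  Less rehabilitation credit 2,000 Ft → 40,189 Ft

40,189 Ft > 21,728 Ft, so the ordinary income tax governs.

40,189 Ft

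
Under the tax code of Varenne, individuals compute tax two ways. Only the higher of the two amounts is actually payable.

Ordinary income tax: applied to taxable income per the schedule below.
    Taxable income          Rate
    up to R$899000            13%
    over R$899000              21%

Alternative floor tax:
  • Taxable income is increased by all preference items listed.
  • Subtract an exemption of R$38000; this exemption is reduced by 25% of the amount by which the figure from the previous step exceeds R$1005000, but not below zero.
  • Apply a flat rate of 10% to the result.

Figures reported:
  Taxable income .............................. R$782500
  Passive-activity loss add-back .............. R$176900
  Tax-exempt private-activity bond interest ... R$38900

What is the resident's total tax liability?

R$101725

Alternative floor tax:
  Adjusted income: R$782500 + R$176900 + R$38900 = R$998300
  Exemption: R$998300 ≤ R$1005000, so full R$38000 applies
  Base: R$998300 − R$38000 = R$960300
  R$960300 × 10% = R$96030

Ordinary income tax:
  R$782500 × 13% = R$101725

R$101725 > R$96030, so the ordinary income tax governs.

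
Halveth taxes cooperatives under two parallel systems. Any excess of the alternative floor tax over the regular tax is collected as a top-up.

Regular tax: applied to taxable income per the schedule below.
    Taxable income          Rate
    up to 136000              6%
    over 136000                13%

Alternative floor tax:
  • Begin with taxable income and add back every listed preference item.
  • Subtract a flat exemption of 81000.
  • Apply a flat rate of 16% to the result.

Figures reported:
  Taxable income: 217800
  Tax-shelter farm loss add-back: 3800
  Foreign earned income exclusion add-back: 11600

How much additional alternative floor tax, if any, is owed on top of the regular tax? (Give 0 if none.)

5558

Regular tax:
  136000 × 6% = 8160
  81800 × 13% = 10634
  → 18794

Alternative floor tax:
  Adjusted income: 217800 + 3800 + 11600 = 233200
  Less exemption 81000 → base 152200
  152200 × 16% = 24352

Excess of alternative floor tax over regular tax: 24352 − 18794 = 5558.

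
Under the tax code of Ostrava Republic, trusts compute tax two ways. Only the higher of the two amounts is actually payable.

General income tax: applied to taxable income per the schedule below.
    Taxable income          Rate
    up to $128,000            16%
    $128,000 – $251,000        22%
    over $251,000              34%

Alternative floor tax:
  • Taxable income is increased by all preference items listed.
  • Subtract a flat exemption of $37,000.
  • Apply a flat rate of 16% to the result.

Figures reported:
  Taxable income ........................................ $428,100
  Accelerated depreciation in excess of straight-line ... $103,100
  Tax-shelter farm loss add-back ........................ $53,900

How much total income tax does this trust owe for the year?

$107,754

Alternative floor tax:
  Adjusted income: $428,100 + $103,100 + $53,900 = $585,100
  Less exemption $37,000 → base $548,100
  $548,100 × 16% = $87,696

General income tax:
  $128,000 × 16% = $20,480
  $123,000 × 22% = $27,060
  $177,100 × 34% = $60,214
  → $107,754

$107,754 > $87,696, so the general income tax governs.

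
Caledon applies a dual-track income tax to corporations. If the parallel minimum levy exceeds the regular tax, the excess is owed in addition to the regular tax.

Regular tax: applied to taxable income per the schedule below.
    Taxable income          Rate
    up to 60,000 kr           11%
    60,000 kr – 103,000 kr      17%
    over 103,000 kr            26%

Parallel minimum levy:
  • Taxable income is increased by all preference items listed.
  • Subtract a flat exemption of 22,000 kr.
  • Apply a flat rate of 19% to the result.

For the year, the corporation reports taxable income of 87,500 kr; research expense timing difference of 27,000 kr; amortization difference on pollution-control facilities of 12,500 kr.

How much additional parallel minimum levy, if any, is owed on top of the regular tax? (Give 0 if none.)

Parallel minimum levy:
  Adjusted income: 87,500 kr + 27,000 kr + 12,500 kr = 127,000 kr
  Less exemption 22,000 kr → base 105,000 kr
  105,000 kr × 19% = 19,950 kr

Regular tax:
  60,000 kr × 11% = 6,600 kr
  27,500 kr × 17% = 4,675 kr
  → 11,275 kr

Excess of parallel minimum levy over regular tax: 19,950 kr − 11,275 kr = 8,675 kr.

8,675 kr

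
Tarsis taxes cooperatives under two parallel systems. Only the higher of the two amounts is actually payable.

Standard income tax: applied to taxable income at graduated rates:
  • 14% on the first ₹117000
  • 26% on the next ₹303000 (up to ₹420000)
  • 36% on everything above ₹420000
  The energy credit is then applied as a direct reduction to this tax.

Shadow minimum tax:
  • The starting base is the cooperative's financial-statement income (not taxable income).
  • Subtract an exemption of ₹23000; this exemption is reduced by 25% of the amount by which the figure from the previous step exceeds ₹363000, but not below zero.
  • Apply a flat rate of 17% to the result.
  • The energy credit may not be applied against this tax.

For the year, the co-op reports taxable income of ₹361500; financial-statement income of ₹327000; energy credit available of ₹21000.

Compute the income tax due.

Shadow minimum tax:
  Base (financial-statement income): ₹327000
  Exemption: ₹327000 ≤ ₹363000, so full ₹23000 applies
  Base: ₹327000 − ₹23000 = ₹304000
  ₹304000 × 17% = ₹51680

Standard income tax:
  ₹117000 × 14% = ₹16380
  ₹244500 × 26% = ₹63570
  → ₹79950
  Less energy credit ₹21000 → ₹58950

₹58950 > ₹51680, so the standard income tax governs.

₹58950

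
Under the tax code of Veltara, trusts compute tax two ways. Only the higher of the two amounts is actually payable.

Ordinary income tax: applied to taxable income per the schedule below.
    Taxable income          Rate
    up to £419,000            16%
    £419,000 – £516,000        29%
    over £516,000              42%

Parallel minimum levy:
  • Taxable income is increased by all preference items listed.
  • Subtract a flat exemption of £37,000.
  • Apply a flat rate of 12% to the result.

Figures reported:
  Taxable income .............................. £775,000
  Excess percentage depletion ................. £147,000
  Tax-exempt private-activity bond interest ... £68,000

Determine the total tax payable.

£203,950

Ordinary income tax:
  £419,000 × 16% = £67,040
  £97,000 × 29% = £28,130
  £259,000 × 42% = £108,780
  → £203,950

Parallel minimum levy:
  Adjusted income: £775,000 + £147,000 + £68,000 = £990,000
  Less exemption £37,000 → base £953,000
  £953,000 × 12% = £114,360

£203,950 > £114,360, so the ordinary income tax governs.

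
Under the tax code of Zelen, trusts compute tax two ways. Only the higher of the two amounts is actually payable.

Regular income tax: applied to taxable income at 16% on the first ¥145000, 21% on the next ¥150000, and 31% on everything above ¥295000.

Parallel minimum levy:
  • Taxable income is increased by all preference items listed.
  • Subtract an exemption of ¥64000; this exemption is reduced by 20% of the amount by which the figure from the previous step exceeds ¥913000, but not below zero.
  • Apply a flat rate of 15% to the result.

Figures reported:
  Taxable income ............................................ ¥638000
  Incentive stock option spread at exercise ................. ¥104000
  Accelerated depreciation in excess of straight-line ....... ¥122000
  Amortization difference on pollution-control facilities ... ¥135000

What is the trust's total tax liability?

¥161030

Regular income tax:
  ¥145000 × 16% = ¥23200
  ¥150000 × 21% = ¥31500
  ¥343000 × 31% = ¥106330
  → ¥161030

Parallel minimum levy:
  Adjusted income: ¥638000 + ¥104000 + ¥122000 + ¥135000 = ¥999000
  Exemption: ¥64000 − 20% × (¥999000 − ¥913000) = ¥64000 − ¥17200 = ¥46800
  Base: ¥999000 − ¥46800 = ¥952200
  ¥952200 × 15% = ¥142830

¥161030 > ¥142830, so the regular income tax governs.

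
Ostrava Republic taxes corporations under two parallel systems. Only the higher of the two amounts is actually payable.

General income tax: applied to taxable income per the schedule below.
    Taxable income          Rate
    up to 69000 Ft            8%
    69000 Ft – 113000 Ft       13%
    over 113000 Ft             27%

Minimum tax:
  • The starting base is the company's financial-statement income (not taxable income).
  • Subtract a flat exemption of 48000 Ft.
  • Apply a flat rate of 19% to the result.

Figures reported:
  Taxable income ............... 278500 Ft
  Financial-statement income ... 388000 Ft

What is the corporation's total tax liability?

General income tax:
  69000 Ft × 8% = 5520 Ft
  44000 Ft × 13% = 5720 Ft
  165500 Ft × 27% = 44685 Ft
  → 55925 Ft

Minimum tax:
  Base (financial-statement income): 388000 Ft
  Less exemption 48000 Ft → base 340000 Ft
  340000 Ft × 19% = 64600 Ft

64600 Ft > 55925 Ft, so the minimum tax is the binding amount.

64600 Ft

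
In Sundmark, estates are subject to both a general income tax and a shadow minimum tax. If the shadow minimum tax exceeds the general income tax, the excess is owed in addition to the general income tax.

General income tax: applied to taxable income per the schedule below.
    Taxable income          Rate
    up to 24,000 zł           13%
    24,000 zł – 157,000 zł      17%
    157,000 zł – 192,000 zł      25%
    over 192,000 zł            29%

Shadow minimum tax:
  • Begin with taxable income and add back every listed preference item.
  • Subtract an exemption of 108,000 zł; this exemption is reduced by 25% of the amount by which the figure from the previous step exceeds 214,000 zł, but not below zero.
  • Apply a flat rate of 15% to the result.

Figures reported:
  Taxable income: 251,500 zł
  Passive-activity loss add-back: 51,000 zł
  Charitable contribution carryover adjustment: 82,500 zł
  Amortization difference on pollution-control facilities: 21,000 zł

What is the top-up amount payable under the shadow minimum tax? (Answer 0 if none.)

Shadow minimum tax:
  Adjusted income: 251,500 zł + 51,000 zł + 82,500 zł + 21,000 zł = 406,000 zł
  Exemption: 108,000 zł − 25% × (406,000 zł − 214,000 zł) = 108,000 zł − 48,000 zł = 60,000 zł
  Base: 406,000 zł − 60,000 zł = 346,000 zł
  346,000 zł × 15% = 51,900 zł

General income tax:
  24,000 zł × 13% = 3,120 zł
  133,000 zł × 17% = 22,610 zł
  35,000 zł × 25% = 8,750 zł
  59,500 zł × 29% = 17,255 zł
  → 51,735 zł

Excess of shadow minimum tax over general income tax: 51,900 zł − 51,735 zł = 165 zł.

165 zł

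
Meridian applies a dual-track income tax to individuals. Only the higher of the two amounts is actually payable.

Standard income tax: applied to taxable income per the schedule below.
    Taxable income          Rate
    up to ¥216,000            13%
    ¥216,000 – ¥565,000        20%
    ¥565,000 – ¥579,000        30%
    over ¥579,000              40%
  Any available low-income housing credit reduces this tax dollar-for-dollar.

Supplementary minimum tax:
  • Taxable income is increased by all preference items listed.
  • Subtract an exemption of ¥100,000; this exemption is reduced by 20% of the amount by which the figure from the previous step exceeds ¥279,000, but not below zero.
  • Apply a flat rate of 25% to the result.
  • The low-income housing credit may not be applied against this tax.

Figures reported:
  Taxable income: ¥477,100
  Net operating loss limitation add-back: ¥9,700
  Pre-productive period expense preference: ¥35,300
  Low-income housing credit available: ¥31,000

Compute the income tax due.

Supplementary minimum tax:
  Adjusted income: ¥477,100 + ¥9,700 + ¥35,300 = ¥522,100
  Exemption: ¥100,000 − 20% × (¥522,100 − ¥279,000) = ¥100,000 − ¥48,620 = ¥51,380
  Base: ¥522,100 − ¥51,380 = ¥470,720
  ¥470,720 × 25% = ¥117,680

Standard income tax:
  ¥216,000 × 13% = ¥28,080
  ¥261,100 × 20% = ¥52,220
  → ¥80,300
  Less low-income housing credit ¥31,000 → ¥49,300

¥117,680 > ¥49,300, so the supplementary minimum tax is the binding amount.

¥117,680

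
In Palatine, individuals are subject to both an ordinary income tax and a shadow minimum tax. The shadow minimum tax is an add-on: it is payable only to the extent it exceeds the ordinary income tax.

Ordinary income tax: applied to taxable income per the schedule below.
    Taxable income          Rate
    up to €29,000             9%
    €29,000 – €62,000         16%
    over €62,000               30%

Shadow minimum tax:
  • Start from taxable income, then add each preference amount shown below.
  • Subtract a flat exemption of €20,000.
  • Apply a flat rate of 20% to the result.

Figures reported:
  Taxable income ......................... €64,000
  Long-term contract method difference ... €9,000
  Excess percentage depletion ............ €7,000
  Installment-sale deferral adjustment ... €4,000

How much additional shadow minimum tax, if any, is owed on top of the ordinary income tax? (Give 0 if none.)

€4,310

Ordinary income tax:
  €29,000 × 9% = €2,610
  €33,000 × 16% = €5,280
  €2,000 × 30% = €600
  → €8,490

Shadow minimum tax:
  Adjusted income: €64,000 + €9,000 + €7,000 + €4,000 = €84,000
  Less exemption €20,000 → base €64,000
  €64,000 × 20% = €12,800

Excess of shadow minimum tax over ordinary income tax: €12,800 − €8,490 = €4,310.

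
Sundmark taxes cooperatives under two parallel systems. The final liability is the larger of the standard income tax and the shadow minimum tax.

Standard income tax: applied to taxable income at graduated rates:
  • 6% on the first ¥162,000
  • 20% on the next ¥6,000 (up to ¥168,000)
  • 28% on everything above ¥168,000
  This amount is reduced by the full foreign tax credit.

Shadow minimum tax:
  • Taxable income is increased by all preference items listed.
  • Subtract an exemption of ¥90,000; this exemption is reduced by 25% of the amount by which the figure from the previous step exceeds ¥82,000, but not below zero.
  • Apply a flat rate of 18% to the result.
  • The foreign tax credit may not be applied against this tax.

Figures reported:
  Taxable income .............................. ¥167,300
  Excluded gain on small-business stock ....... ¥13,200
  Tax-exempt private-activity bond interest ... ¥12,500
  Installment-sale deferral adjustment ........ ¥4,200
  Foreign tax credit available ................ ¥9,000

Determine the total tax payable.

¥24,480

Standard income tax:
  ¥162,000 × 6% = ¥9,720
  ¥5,300 × 20% = ¥1,060
  → ¥10,780
  Less foreign tax credit ¥9,000 → ¥1,780

Shadow minimum tax:
  Adjusted income: ¥167,300 + ¥13,200 + ¥12,500 + ¥4,200 = ¥197,200
  Exemption: ¥90,000 − 25% × (¥197,200 − ¥82,000) = ¥90,000 − ¥28,800 = ¥61,200
  Base: ¥197,200 − ¥61,200 = ¥136,000
  ¥136,000 × 18% = ¥24,480

¥24,480 > ¥1,780, so the shadow minimum tax is the binding amount.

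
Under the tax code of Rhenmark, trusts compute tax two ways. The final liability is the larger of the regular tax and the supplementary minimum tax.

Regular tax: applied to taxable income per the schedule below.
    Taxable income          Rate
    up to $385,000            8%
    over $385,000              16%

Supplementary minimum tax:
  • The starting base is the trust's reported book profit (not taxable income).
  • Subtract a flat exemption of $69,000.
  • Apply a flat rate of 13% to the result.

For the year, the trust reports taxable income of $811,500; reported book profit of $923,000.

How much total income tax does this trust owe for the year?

Regular tax:
  $385,000 × 8% = $30,800
  $426,500 × 16% = $68,240
  → $99,040

Supplementary minimum tax:
  Base (reported book profit): $923,000
  Less exemption $69,000 → base $854,000
  $854,000 × 13% = $111,020

$111,020 > $99,040, so the supplementary minimum tax is the binding amount.

$111,020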